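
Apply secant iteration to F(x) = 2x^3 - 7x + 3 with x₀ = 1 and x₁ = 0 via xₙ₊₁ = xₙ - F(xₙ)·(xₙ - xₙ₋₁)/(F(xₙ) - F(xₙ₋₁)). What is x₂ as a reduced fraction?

F(1) = -2, F(0) = 3. x₂ = 0 - 3·(0 - 1)/(3 - (-2)) = 3/5.

3/5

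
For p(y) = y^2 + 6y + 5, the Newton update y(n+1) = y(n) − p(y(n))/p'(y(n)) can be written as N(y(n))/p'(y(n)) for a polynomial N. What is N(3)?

4

p'(y) = 2y + 6.
N(y) = y·p'(y) − p(y) = y·(2y + 6) − (y^2 + 6y + 5) = y^2 − 5.
N(3) = 4.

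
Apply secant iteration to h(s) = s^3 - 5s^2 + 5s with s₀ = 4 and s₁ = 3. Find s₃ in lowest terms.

h(4) = 4, h(3) = -3. s₂ = 3 - (-3)·(3 - 4)/((-3) - 4) = 24/7.
h(3) = -3, h(24/7) = -456/343. s₃ = (24/7) - (-456/343)·((24/7) - 3)/((-456/343) - (-3)) = 720/191.

720/191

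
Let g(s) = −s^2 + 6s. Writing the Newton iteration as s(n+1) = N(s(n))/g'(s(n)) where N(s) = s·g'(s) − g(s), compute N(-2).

g'(s) = −2s + 6.
N(s) = s·g'(s) − g(s) = s·(−2s + 6) − (−s^2 + 6s) = −s^2.
N(-2) = −4.

−4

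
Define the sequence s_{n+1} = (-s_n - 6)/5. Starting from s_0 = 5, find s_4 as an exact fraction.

s_1 = (-5 - 6)/5 = -11/5.
s_2 = (-(-11/5) - 6)/5 = -19/25.
s_3 = (-(-19/25) - 6)/5 = -131/125.
s_4 = (-(-131/125) - 6)/5 = -619/625.

-619/625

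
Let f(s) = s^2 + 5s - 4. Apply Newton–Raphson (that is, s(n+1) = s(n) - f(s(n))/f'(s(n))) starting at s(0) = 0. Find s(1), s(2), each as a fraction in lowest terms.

f'(s) = 2s + 5.
f(0) = -4, f'(0) = 5, so s(1) = 0 - (-4)/5 = 4/5.
f(4/5) = 16/25, f'(4/5) = 33/5, so s(2) = (4/5) - (16/25)/(33/5) = 116/165.

s(1) = 4/5, s(2) = 116/165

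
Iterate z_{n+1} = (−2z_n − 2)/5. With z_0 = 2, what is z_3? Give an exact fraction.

−54/125

z_1 = (−2·2 − 2)/5 = −6/5.
z_2 = (−2·(−6/5) − 2)/5 = 2/25.
z_3 = (−2·(2/25) − 2)/5 = −54/125.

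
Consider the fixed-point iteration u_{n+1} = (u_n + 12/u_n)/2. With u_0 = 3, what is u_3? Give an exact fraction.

u_1 = (3 + 12/3)/2 = 7/2.
u_2 = (7/2 + 12/(7/2))/2 = 97/28.
u_3 = (97/28 + 12/(97/28))/2 = 18817/5432.

18817/5432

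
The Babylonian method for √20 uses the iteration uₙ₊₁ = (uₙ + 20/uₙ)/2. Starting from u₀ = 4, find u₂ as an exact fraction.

u₁ = (4 + 20/4)/2 = 9/2.
u₂ = (9/2 + 20/(9/2))/2 = 161/36.

161/36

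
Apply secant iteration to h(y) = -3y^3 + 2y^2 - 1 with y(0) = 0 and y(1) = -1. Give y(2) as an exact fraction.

h(0) = -1, h(-1) = 4. y(2) = (-1) - 4·((-1) - 0)/(4 - (-1)) = -1/5.

-1/5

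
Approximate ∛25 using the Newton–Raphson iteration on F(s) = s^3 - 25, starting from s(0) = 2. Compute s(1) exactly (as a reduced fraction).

F'(s) = 3s^2.
F(2) = -17, F'(2) = 12, so s(1) = 2 - (-17)/12 = 41/12.

41/12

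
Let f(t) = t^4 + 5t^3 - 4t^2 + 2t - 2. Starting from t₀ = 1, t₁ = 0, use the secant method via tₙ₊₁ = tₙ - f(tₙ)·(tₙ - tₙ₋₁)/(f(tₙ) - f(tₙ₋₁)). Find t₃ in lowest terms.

16/11

f(1) = 2, f(0) = -2. t₂ = 0 - (-2)·(0 - 1)/((-2) - 2) = 1/2.
f(0) = -2, f(1/2) = -21/16. t₃ = (1/2) - (-21/16)·((1/2) - 0)/((-21/16) - (-2)) = 16/11.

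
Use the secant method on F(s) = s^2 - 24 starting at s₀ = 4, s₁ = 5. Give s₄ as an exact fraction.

4801/980

F(4) = -8, F(5) = 1. s₂ = 5 - 1·(5 - 4)/(1 - (-8)) = 44/9.
F(5) = 1, F(44/9) = -8/81. s₃ = (44/9) - (-8/81)·((44/9) - 5)/((-8/81) - 1) = 436/89.
F(44/9) = -8/81, F(436/89) = -8/7921. s₄ = (436/89) - (-8/7921)·((436/89) - (44/9))/((-8/7921) - (-8/81)) = 4801/980.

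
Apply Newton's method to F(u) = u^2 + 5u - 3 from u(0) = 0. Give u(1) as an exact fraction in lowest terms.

F'(u) = 2u + 5.
F(0) = -3, F'(0) = 5, so u(1) = 0 - (-3)/5 = 3/5.

3/5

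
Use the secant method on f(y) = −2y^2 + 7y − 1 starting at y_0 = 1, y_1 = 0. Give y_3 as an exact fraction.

5/33

f(1) = 4, f(0) = −1. y_2 = 0 − (−1)·(0 − 1)/((−1) − 4) = 1/5.
f(0) = −1, f(1/5) = 8/25. y_3 = (1/5) − (8/25)·((1/5) − 0)/((8/25) − (−1)) = 5/33.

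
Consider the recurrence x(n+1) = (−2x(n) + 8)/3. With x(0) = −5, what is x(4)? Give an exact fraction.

8/27

x(1) = (−2·(−5) + 8)/3 = 6.
x(2) = (−2·6 + 8)/3 = −4/3.
x(3) = (−2·(−4/3) + 8)/3 = 32/9.
x(4) = (−2·(32/9) + 8)/3 = 8/27.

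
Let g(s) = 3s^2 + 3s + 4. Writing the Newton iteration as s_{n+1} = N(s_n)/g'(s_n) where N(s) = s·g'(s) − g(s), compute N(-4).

g'(s) = 6s + 3.
N(s) = s·g'(s) − g(s) = s·(6s + 3) − (3s^2 + 3s + 4) = 3s^2 − 4.
N(-4) = 44.

44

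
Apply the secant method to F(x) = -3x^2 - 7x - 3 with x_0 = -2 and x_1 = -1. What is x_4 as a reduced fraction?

-21/13

F(-2) = -1, F(-1) = 1. x_2 = (-1) - 1·((-1) - (-2))/(1 - (-1)) = -3/2.
F(-1) = 1, F(-3/2) = 3/4. x_3 = (-3/2) - (3/4)·((-3/2) - (-1))/((3/4) - 1) = -3.
F(-3/2) = 3/4, F(-3) = -9. x_4 = (-3) - (-9)·((-3) - (-3/2))/((-9) - (3/4)) = -21/13.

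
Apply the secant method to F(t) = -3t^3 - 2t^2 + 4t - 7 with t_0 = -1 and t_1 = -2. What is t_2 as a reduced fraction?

F(-1) = -10, F(-2) = 1. t_2 = (-2) - 1·((-2) - (-1))/(1 - (-10)) = -21/11.

-21/11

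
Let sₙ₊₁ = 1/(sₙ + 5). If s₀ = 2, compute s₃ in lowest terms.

36/187

s₁ = 1/(2 + 5) = 1/7.
s₂ = 1/(1/7 + 5) = 7/36.
s₃ = 1/(7/36 + 5) = 36/187.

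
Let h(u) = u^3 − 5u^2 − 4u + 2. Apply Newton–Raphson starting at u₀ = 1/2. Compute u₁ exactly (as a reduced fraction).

4/11

h'(u) = 3u^2 − 10u − 4.
h(1/2) = −9/8, h'(1/2) = −33/4, so u₁ = (1/2) − (−9/8)/(−33/4) = 4/11.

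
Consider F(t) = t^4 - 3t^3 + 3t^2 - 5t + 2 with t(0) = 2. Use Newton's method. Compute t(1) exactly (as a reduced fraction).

10/3

F'(t) = 4t^3 - 9t^2 + 6t - 5.
F(2) = -4, F'(2) = 3, so t(1) = 2 - (-4)/3 = 10/3.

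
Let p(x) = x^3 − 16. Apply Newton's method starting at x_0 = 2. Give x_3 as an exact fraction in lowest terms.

p'(x) = 3x^2.
p(2) = −8, p'(2) = 12, so x_1 = 2 − (−8)/12 = 8/3.
p(8/3) = 80/27, p'(8/3) = 64/3, so x_2 = (8/3) − (80/27)/(64/3) = 91/36.
p(91/36) = 7075/46656, p'(91/36) = 8281/432, so x_3 = (91/36) − (7075/46656)/(8281/432) = 1126819/447174.

1126819/447174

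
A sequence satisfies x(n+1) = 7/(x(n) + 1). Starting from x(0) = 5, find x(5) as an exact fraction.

x(1) = 7/(5 + 1) = 7/6.
x(2) = 7/(7/6 + 1) = 42/13.
x(3) = 7/(42/13 + 1) = 91/55.
x(4) = 7/(91/55 + 1) = 385/146.
x(5) = 7/(385/146 + 1) = 1022/531.

1022/531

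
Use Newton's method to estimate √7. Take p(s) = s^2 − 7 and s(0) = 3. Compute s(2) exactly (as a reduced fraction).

127/48

p'(s) = 2s.
p(3) = 2, p'(3) = 6, so s(1) = 3 − 2/6 = 8/3.
p(8/3) = 1/9, p'(8/3) = 16/3, so s(2) = (8/3) − (1/9)/(16/3) = 127/48.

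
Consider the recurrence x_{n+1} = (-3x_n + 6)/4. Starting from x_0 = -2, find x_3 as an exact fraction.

x_1 = (-3·(-2) + 6)/4 = 3.
x_2 = (-3·3 + 6)/4 = -3/4.
x_3 = (-3·(-3/4) + 6)/4 = 33/16.

33/16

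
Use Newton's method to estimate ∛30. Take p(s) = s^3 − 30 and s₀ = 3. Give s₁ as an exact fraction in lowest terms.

28/9

p'(s) = 3s^2.
p(3) = −3, p'(3) = 27, so s₁ = 3 − (−3)/27 = 28/9.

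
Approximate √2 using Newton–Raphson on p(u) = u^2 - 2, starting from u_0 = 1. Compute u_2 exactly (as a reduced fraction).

17/12

p'(u) = 2u.
p(1) = -1, p'(1) = 2, so u_1 = 1 - (-1)/2 = 3/2.
p(3/2) = 1/4, p'(3/2) = 3, so u_2 = (3/2) - (1/4)/3 = 17/12.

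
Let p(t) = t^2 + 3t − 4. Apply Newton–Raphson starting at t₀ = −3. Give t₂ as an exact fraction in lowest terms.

−205/51

p'(t) = 2t + 3.
p(−3) = −4, p'(−3) = −3, so t₁ = (−3) − (−4)/(−3) = −13/3.
p(−13/3) = 16/9, p'(−13/3) = −17/3, so t₂ = (−13/3) − (16/9)/(−17/3) = −205/51.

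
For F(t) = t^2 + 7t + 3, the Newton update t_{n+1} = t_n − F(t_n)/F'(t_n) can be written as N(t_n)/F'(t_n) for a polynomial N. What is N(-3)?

F'(t) = 2t + 7.
N(t) = t·F'(t) − F(t) = t·(2t + 7) − (t^2 + 7t + 3) = t^2 − 3.
N(-3) = 6.

6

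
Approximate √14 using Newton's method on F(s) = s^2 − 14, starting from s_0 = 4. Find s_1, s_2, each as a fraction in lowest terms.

F'(s) = 2s.
F(4) = 2, F'(4) = 8, so s_1 = 4 − 2/8 = 15/4.
F(15/4) = 1/16, F'(15/4) = 15/2, so s_2 = (15/4) − (1/16)/(15/2) = 449/120.

s_1 = 15/4, s_2 = 449/120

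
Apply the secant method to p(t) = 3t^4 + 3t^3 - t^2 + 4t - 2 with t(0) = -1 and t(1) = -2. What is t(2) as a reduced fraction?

p(-1) = -7, p(-2) = 10. t(2) = (-2) - 10·((-2) - (-1))/(10 - (-7)) = -24/17.

-24/17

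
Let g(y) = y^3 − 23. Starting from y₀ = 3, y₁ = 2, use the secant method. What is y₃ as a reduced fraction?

5983/2089

g(3) = 4, g(2) = −15. y₂ = 2 − (−15)·(2 − 3)/((−15) − 4) = 53/19.
g(2) = −15, g(53/19) = −8880/6859. y₃ = (53/19) − (−8880/6859)·((53/19) − 2)/((−8880/6859) − (−15)) = 5983/2089.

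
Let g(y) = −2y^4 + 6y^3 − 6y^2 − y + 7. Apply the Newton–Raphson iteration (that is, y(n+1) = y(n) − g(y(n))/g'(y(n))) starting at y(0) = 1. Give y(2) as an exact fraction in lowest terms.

g'(y) = −8y^3 + 18y^2 − 12y − 1.
g(1) = 4, g'(1) = −3, so y(1) = 1 − 4/(−3) = 7/3.
g(7/3) = −896/81, g'(7/3) = −881/27, so y(2) = (7/3) − (−896/81)/(−881/27) = 1757/881.

1757/881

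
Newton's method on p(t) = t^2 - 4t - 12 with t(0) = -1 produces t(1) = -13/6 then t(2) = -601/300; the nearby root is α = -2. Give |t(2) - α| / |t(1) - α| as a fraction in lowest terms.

1/50

t(1) - α = -13/6 - (-2) = -13/6 + 2 = -1/6, so |t(1) - α| = 1/6.
t(2) - α = -601/300 - (-2) = -601/300 + 2 = -1/300, so |t(2) - α| = 1/300.
Ratio = (1/300) / (1/6) = 1/50.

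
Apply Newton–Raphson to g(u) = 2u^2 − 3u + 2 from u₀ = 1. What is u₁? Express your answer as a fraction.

g'(u) = 4u − 3.
g(1) = 1, g'(1) = 1, so u₁ = 1 − 1/1 = 0.

0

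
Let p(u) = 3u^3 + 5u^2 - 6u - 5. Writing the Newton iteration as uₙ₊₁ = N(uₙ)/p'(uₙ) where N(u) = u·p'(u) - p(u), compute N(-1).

4

p'(u) = 9u^2 + 10u - 6.
N(u) = u·p'(u) - p(u) = u·(9u^2 + 10u - 6) - (3u^3 + 5u^2 - 6u - 5) = 6u^3 + 5u^2 + 5.
N(-1) = 4.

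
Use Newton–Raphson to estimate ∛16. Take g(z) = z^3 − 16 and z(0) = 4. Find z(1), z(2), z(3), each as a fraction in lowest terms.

z(1) = 3, z(2) = 70/27, z(3) = 250232/99225

g'(z) = 3z^2.
g(4) = 48, g'(4) = 48, so z(1) = 4 − 48/48 = 3.
g(3) = 11, g'(3) = 27, so z(2) = 3 − 11/27 = 70/27.
g(70/27) = 28072/19683, g'(70/27) = 4900/243, so z(3) = (70/27) − (28072/19683)/(4900/243) = 250232/99225.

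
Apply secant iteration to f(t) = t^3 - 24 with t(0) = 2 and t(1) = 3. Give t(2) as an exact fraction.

54/19

f(2) = -16, f(3) = 3. t(2) = 3 - 3·(3 - 2)/(3 - (-16)) = 54/19.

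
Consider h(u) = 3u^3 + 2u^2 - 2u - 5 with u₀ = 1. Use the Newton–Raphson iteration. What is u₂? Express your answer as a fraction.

h'(u) = 9u^2 + 4u - 2.
h(1) = -2, h'(1) = 11, so u₁ = 1 - (-2)/11 = 13/11.
h(13/11) = 508/1331, h'(13/11) = 1851/121, so u₂ = (13/11) - (508/1331)/(1851/121) = 23555/20361.

23555/20361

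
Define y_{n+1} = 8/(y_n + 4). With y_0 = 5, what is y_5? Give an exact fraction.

168/115

y_1 = 8/(5 + 4) = 8/9.
y_2 = 8/(8/9 + 4) = 18/11.
y_3 = 8/(18/11 + 4) = 44/31.
y_4 = 8/(44/31 + 4) = 31/21.
y_5 = 8/(31/21 + 4) = 168/115.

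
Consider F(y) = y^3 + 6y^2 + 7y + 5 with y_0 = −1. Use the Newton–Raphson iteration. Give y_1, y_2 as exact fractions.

y_1 = 1/2, y_2 = −13/55

F'(y) = 3y^2 + 12y + 7.
F(−1) = 3, F'(−1) = −2, so y_1 = (−1) − 3/(−2) = 1/2.
F(1/2) = 81/8, F'(1/2) = 55/4, so y_2 = (1/2) − (81/8)/(55/4) = −13/55.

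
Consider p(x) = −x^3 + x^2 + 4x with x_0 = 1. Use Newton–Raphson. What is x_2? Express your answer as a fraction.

5/81

p'(x) = −3x^2 + 2x + 4.
p(1) = 4, p'(1) = 3, so x_1 = 1 − 4/3 = −1/3.
p(−1/3) = −32/27, p'(−1/3) = 3, so x_2 = (−1/3) − (−32/27)/3 = 5/81.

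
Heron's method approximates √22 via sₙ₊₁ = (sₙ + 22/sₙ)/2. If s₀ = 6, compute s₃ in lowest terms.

s₁ = (6 + 22/6)/2 = 29/6.
s₂ = (29/6 + 22/(29/6))/2 = 1633/348.
s₃ = (1633/348 + 22/(1633/348))/2 = 5330977/1136568.

5330977/1136568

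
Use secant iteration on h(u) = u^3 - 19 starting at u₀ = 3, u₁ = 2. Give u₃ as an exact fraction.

h(3) = 8, h(2) = -11. u₂ = 2 - (-11)·(2 - 3)/((-11) - 8) = 49/19.
h(2) = -11, h(49/19) = -12672/6859. u₃ = (49/19) - (-12672/6859)·((49/19) - 2)/((-12672/6859) - (-11)) = 15385/5707.

15385/5707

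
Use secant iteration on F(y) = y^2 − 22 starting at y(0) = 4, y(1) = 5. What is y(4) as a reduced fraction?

F(4) = −6, F(5) = 3. y(2) = 5 − 3·(5 − 4)/(3 − (−6)) = 14/3.
F(5) = 3, F(14/3) = −2/9. y(3) = (14/3) − (−2/9)·((14/3) − 5)/((−2/9) − 3) = 136/29.
F(14/3) = −2/9, F(136/29) = −6/841. y(4) = (136/29) − (−6/841)·((136/29) − (14/3))/((−6/841) − (−2/9)) = 1909/407.

1909/407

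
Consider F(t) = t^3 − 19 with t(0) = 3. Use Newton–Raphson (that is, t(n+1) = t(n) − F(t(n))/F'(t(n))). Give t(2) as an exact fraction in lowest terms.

1152011/431649

F'(t) = 3t^2.
F(3) = 8, F'(3) = 27, so t(1) = 3 − 8/27 = 73/27.
F(73/27) = 15040/19683, F'(73/27) = 5329/243, so t(2) = (73/27) − (15040/19683)/(5329/243) = 1152011/431649.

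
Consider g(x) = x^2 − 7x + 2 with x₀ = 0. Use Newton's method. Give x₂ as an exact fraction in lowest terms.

94/315

g'(x) = 2x − 7.
g(0) = 2, g'(0) = −7, so x₁ = 0 − 2/(−7) = 2/7.
g(2/7) = 4/49, g'(2/7) = −45/7, so x₂ = (2/7) − (4/49)/(−45/7) = 94/315.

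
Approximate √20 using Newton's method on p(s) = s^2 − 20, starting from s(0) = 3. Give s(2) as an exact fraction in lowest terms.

p'(s) = 2s.
p(3) = −11, p'(3) = 6, so s(1) = 3 − (−11)/6 = 29/6.
p(29/6) = 121/36, p'(29/6) = 29/3, so s(2) = (29/6) − (121/36)/(29/3) = 1561/348.

1561/348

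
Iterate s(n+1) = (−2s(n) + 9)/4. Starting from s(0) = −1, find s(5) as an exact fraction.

101/64

s(1) = (−2·(−1) + 9)/4 = 11/4.
s(2) = (−2·(11/4) + 9)/4 = 7/8.
s(3) = (−2·(7/8) + 9)/4 = 29/16.
s(4) = (−2·(29/16) + 9)/4 = 43/32.
s(5) = (−2·(43/32) + 9)/4 = 101/64.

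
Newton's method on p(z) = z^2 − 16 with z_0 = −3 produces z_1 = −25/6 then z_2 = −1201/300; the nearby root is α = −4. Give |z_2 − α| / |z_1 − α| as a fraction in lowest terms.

z_1 − α = −25/6 − (−4) = −25/6 + 4 = −1/6, so |z_1 − α| = 1/6.
z_2 − α = −1201/300 − (−4) = −1201/300 + 4 = −1/300, so |z_2 − α| = 1/300.
Ratio = (1/300) / (1/6) = 1/50.

1/50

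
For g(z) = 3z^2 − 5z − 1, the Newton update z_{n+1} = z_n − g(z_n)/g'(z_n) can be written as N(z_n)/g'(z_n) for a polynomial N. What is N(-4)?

g'(z) = 6z − 5.
N(z) = z·g'(z) − g(z) = z·(6z − 5) − (3z^2 − 5z − 1) = 3z^2 + 1.
N(-4) = 49.

49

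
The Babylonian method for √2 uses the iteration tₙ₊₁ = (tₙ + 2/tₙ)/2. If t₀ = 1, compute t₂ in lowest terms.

17/12

t₁ = (1 + 2/1)/2 = 3/2.
t₂ = (3/2 + 2/(3/2))/2 = 17/12.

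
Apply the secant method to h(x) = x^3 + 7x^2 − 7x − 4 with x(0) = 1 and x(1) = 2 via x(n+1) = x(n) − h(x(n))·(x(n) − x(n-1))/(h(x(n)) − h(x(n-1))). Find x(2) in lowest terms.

8/7

h(1) = −3, h(2) = 18. x(2) = 2 − 18·(2 − 1)/(18 − (−3)) = 8/7.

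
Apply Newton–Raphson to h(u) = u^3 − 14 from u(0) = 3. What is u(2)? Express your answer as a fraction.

452213/187272

h'(u) = 3u^2.
h(3) = 13, h'(3) = 27, so u(1) = 3 − 13/27 = 68/27.
h(68/27) = 38870/19683, h'(68/27) = 4624/243, so u(2) = (68/27) − (38870/19683)/(4624/243) = 452213/187272.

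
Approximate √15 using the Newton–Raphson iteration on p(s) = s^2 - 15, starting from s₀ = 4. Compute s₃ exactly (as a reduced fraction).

7380481/1905632

p'(s) = 2s.
p(4) = 1, p'(4) = 8, so s₁ = 4 - 1/8 = 31/8.
p(31/8) = 1/64, p'(31/8) = 31/4, so s₂ = (31/8) - (1/64)/(31/4) = 1921/496.
p(1921/496) = 1/246016, p'(1921/496) = 1921/248, so s₃ = (1921/496) - (1/246016)/(1921/248) = 7380481/1905632.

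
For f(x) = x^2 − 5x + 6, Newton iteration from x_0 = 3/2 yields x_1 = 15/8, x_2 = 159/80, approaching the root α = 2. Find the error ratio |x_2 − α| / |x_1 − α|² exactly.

x_1 − α = 15/8 − 2 = −1/8, so |x_1 − α| = 1/8.
x_2 − α = 159/80 − 2 = −1/80, so |x_2 − α| = 1/80.
|x_1 − α|² = 1/64.
Ratio = (1/80) / (1/64) = 4/5.

4/5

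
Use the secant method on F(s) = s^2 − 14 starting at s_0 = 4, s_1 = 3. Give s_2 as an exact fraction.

F(4) = 2, F(3) = −5. s_2 = 3 − (−5)·(3 − 4)/((−5) − 2) = 26/7.

26/7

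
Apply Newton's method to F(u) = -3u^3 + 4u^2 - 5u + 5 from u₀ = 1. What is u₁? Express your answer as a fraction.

F'(u) = -9u^2 + 8u - 5.
F(1) = 1, F'(1) = -6, so u₁ = 1 - 1/(-6) = 7/6.

7/6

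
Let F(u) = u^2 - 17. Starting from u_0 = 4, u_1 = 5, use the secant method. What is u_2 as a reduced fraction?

F(4) = -1, F(5) = 8. u_2 = 5 - 8·(5 - 4)/(8 - (-1)) = 37/9.

37/9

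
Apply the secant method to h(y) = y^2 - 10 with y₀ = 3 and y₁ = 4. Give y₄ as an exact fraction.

h(3) = -1, h(4) = 6. y₂ = 4 - 6·(4 - 3)/(6 - (-1)) = 22/7.
h(4) = 6, h(22/7) = -6/49. y₃ = (22/7) - (-6/49)·((22/7) - 4)/((-6/49) - 6) = 79/25.
h(22/7) = -6/49, h(79/25) = -9/625. y₄ = (79/25) - (-9/625)·((79/25) - (22/7))/((-9/625) - (-6/49)) = 3488/1103.

3488/1103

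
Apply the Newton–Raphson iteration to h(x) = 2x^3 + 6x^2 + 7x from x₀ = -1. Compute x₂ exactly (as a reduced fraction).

h'(x) = 6x^2 + 12x + 7.
h(-1) = -3, h'(-1) = 1, so x₁ = (-1) - (-3)/1 = 2.
h(2) = 54, h'(2) = 55, so x₂ = 2 - 54/55 = 56/55.

56/55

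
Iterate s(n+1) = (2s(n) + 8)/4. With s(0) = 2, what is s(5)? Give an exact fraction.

63/16

s(1) = (2·2 + 8)/4 = 3.
s(2) = (2·3 + 8)/4 = 7/2.
s(3) = (2·(7/2) + 8)/4 = 15/4.
s(4) = (2·(15/4) + 8)/4 = 31/8.
s(5) = (2·(31/8) + 8)/4 = 63/16.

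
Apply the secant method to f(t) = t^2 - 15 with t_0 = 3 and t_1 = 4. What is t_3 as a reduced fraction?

213/55

f(3) = -6, f(4) = 1. t_2 = 4 - 1·(4 - 3)/(1 - (-6)) = 27/7.
f(4) = 1, f(27/7) = -6/49. t_3 = (27/7) - (-6/49)·((27/7) - 4)/((-6/49) - 1) = 213/55.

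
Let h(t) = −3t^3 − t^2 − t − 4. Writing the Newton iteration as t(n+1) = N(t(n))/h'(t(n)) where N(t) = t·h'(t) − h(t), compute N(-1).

9

h'(t) = −9t^2 − 2t − 1.
N(t) = t·h'(t) − h(t) = t·(−9t^2 − 2t − 1) − (−3t^3 − t^2 − t − 4) = −6t^3 − t^2 + 4.
N(-1) = 9.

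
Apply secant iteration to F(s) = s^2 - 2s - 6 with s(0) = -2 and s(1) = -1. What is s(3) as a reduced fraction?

F(-2) = 2, F(-1) = -3. s(2) = (-1) - (-3)·((-1) - (-2))/((-3) - 2) = -8/5.
F(-1) = -3, F(-8/5) = -6/25. s(3) = (-8/5) - (-6/25)·((-8/5) - (-1))/((-6/25) - (-3)) = -38/23.

-38/23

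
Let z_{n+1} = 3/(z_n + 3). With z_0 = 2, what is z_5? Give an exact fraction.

z_1 = 3/(2 + 3) = 3/5.
z_2 = 3/(3/5 + 3) = 5/6.
z_3 = 3/(5/6 + 3) = 18/23.
z_4 = 3/(18/23 + 3) = 23/29.
z_5 = 3/(23/29 + 3) = 87/110.

87/110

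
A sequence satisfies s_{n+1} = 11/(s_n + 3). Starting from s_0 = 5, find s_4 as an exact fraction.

2123/964

s_1 = 11/(5 + 3) = 11/8.
s_2 = 11/(11/8 + 3) = 88/35.
s_3 = 11/(88/35 + 3) = 385/193.
s_4 = 11/(385/193 + 3) = 2123/964.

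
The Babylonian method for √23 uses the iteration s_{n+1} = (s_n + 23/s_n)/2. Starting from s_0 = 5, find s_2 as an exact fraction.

s_1 = (5 + 23/5)/2 = 24/5.
s_2 = (24/5 + 23/(24/5))/2 = 1151/240.

1151/240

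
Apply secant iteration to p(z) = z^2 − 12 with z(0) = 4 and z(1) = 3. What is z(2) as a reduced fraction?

p(4) = 4, p(3) = −3. z(2) = 3 − (−3)·(3 − 4)/((−3) − 4) = 24/7.

24/7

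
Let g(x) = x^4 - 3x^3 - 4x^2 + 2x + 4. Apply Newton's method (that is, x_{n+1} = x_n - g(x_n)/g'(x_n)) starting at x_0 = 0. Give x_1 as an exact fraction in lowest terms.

g'(x) = 4x^3 - 9x^2 - 8x + 2.
g(0) = 4, g'(0) = 2, so x_1 = 0 - 4/2 = -2.

-2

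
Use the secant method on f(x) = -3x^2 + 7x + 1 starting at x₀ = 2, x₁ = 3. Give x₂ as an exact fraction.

19/8

f(2) = 3, f(3) = -5. x₂ = 3 - (-5)·(3 - 2)/((-5) - 3) = 19/8.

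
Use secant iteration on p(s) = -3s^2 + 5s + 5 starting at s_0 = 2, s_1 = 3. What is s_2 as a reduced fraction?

23/10

p(2) = 3, p(3) = -7. s_2 = 3 - (-7)·(3 - 2)/((-7) - 3) = 23/10.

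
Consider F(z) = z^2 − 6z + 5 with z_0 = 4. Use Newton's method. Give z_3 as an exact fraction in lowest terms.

F'(z) = 2z − 6.
F(4) = −3, F'(4) = 2, so z_1 = 4 − (−3)/2 = 11/2.
F(11/2) = 9/4, F'(11/2) = 5, so z_2 = (11/2) − (9/4)/5 = 101/20.
F(101/20) = 81/400, F'(101/20) = 41/10, so z_3 = (101/20) − (81/400)/(41/10) = 8201/1640.

8201/1640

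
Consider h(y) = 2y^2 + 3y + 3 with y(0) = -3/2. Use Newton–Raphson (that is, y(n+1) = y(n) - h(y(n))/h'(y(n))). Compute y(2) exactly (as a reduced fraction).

h'(y) = 4y + 3.
h(-3/2) = 3, h'(-3/2) = -3, so y(1) = (-3/2) - 3/(-3) = -1/2.
h(-1/2) = 2, h'(-1/2) = 1, so y(2) = (-1/2) - 2/1 = -5/2.

-5/2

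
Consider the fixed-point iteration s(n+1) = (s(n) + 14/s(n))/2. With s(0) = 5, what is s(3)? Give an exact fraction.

s(1) = (5 + 14/5)/2 = 39/10.
s(2) = (39/10 + 14/(39/10))/2 = 2921/780.
s(3) = (2921/780 + 14/(2921/780))/2 = 17049841/4556760.

17049841/4556760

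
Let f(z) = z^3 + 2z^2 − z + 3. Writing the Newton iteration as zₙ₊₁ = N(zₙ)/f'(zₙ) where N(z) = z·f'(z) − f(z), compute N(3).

69

f'(z) = 3z^2 + 4z − 1.
N(z) = z·f'(z) − f(z) = z·(3z^2 + 4z − 1) − (z^3 + 2z^2 − z + 3) = 2z^3 + 2z^2 − 3.
N(3) = 69.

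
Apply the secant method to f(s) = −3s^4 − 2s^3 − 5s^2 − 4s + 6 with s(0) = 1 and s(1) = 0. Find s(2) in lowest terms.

3/7

f(1) = −8, f(0) = 6. s(2) = 0 − 6·(0 − 1)/(6 − (−8)) = 3/7.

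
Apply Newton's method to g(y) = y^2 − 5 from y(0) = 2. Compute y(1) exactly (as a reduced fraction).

g'(y) = 2y.
g(2) = −1, g'(2) = 4, so y(1) = 2 − (−1)/4 = 9/4.

9/4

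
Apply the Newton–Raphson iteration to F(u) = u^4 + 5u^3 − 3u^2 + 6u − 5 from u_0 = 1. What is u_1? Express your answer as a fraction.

15/19

F'(u) = 4u^3 + 15u^2 − 6u + 6.
F(1) = 4, F'(1) = 19, so u_1 = 1 − 4/19 = 15/19.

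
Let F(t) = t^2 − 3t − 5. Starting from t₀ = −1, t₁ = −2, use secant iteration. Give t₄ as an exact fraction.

F(−1) = −1, F(−2) = 5. t₂ = (−2) − 5·((−2) − (−1))/(5 − (−1)) = −7/6.
F(−2) = 5, F(−7/6) = −5/36. t₃ = (−7/6) − (−5/36)·((−7/6) − (−2))/((−5/36) − 5) = −44/37.
F(−7/6) = −5/36, F(−44/37) = −25/1369. t₄ = (−44/37) − (−25/1369)·((−44/37) − (−7/6))/((−25/1369) − (−5/36)) = −1418/1189.

−1418/1189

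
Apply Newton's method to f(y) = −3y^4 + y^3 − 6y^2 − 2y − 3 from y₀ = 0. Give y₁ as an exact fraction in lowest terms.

−3/2

f'(y) = −12y^3 + 3y^2 − 12y − 2.
f(0) = −3, f'(0) = −2, so y₁ = 0 − (−3)/(−2) = −3/2.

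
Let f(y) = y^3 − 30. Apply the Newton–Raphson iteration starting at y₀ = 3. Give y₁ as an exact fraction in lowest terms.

f'(y) = 3y^2.
f(3) = −3, f'(3) = 27, so y₁ = 3 − (−3)/27 = 28/9.

28/9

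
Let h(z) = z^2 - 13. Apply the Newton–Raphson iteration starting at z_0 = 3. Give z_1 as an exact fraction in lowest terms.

h'(z) = 2z.
h(3) = -4, h'(3) = 6, so z_1 = 3 - (-4)/6 = 11/3.

11/3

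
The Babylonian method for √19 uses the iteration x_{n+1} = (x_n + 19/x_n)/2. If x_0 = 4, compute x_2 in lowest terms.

x_1 = (4 + 19/4)/2 = 35/8.
x_2 = (35/8 + 19/(35/8))/2 = 2441/560.

2441/560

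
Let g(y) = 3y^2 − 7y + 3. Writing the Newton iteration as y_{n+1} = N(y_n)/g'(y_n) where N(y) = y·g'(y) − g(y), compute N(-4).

45

g'(y) = 6y − 7.
N(y) = y·g'(y) − g(y) = y·(6y − 7) − (3y^2 − 7y + 3) = 3y^2 − 3.
N(-4) = 45.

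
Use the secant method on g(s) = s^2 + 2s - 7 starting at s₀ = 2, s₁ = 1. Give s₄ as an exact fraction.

g(2) = 1, g(1) = -4. s₂ = 1 - (-4)·(1 - 2)/((-4) - 1) = 9/5.
g(1) = -4, g(9/5) = -4/25. s₃ = (9/5) - (-4/25)·((9/5) - 1)/((-4/25) - (-4)) = 11/6.
g(9/5) = -4/25, g(11/6) = 1/36. s₄ = (11/6) - (1/36)·((11/6) - (9/5))/((1/36) - (-4/25)) = 309/169.

309/169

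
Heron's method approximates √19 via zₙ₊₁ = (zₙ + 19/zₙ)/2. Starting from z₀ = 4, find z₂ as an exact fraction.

2441/560

z₁ = (4 + 19/4)/2 = 35/8.
z₂ = (35/8 + 19/(35/8))/2 = 2441/560.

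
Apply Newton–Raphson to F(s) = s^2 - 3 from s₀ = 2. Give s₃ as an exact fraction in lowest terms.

18817/10864

F'(s) = 2s.
F(2) = 1, F'(2) = 4, so s₁ = 2 - 1/4 = 7/4.
F(7/4) = 1/16, F'(7/4) = 7/2, so s₂ = (7/4) - (1/16)/(7/2) = 97/56.
F(97/56) = 1/3136, F'(97/56) = 97/28, so s₃ = (97/56) - (1/3136)/(97/28) = 18817/10864.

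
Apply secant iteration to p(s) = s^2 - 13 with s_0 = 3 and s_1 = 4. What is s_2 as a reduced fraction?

p(3) = -4, p(4) = 3. s_2 = 4 - 3·(4 - 3)/(3 - (-4)) = 25/7.

25/7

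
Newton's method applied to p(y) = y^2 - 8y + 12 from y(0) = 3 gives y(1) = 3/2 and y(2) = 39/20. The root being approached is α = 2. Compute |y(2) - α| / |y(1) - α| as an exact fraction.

y(1) - α = 3/2 - 2 = -1/2, so |y(1) - α| = 1/2.
y(2) - α = 39/20 - 2 = -1/20, so |y(2) - α| = 1/20.
Ratio = (1/20) / (1/2) = 1/10.

1/10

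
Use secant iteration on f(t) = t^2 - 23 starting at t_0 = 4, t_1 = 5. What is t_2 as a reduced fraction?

f(4) = -7, f(5) = 2. t_2 = 5 - 2·(5 - 4)/(2 - (-7)) = 43/9.

43/9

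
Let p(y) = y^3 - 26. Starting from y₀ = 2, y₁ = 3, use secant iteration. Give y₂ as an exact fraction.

p(2) = -18, p(3) = 1. y₂ = 3 - 1·(3 - 2)/(1 - (-18)) = 56/19.

56/19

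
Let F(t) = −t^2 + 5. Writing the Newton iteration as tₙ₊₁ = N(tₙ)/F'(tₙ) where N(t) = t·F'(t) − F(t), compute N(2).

−9

F'(t) = −2t.
N(t) = t·F'(t) − F(t) = t·(−2t) − (−t^2 + 5) = −t^2 − 5.
N(2) = −9.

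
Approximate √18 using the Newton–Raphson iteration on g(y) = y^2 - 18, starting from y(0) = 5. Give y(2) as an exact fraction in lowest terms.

3649/860

g'(y) = 2y.
g(5) = 7, g'(5) = 10, so y(1) = 5 - 7/10 = 43/10.
g(43/10) = 49/100, g'(43/10) = 43/5, so y(2) = (43/10) - (49/100)/(43/5) = 3649/860.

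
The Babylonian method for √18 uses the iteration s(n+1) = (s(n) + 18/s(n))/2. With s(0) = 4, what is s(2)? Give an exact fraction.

s(1) = (4 + 18/4)/2 = 17/4.
s(2) = (17/4 + 18/(17/4))/2 = 577/136.

577/136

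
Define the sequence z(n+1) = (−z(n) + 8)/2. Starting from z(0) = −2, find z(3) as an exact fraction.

13/4

z(1) = (−(−2) + 8)/2 = 5.
z(2) = (−5 + 8)/2 = 3/2.
z(3) = (−(3/2) + 8)/2 = 13/4.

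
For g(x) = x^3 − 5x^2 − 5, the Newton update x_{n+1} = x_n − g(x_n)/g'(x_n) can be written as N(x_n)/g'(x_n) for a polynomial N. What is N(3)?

14

g'(x) = 3x^2 − 10x.
N(x) = x·g'(x) − g(x) = x·(3x^2 − 10x) − (x^3 − 5x^2 − 5) = 2x^3 − 5x^2 + 5.
N(3) = 14.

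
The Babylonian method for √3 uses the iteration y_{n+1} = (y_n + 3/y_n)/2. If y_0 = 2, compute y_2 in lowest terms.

97/56

y_1 = (2 + 3/2)/2 = 7/4.
y_2 = (7/4 + 3/(7/4))/2 = 97/56.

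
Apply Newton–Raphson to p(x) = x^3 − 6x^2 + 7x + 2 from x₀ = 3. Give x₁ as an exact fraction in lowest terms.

1

p'(x) = 3x^2 − 12x + 7.
p(3) = −4, p'(3) = −2, so x₁ = 3 − (−4)/(−2) = 1.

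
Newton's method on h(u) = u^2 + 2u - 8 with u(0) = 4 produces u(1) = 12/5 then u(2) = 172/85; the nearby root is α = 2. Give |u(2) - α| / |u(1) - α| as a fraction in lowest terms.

1/17

u(1) - α = 12/5 - 2 = 2/5, so |u(1) - α| = 2/5.
u(2) - α = 172/85 - 2 = 2/85, so |u(2) - α| = 2/85.
Ratio = (2/85) / (2/5) = 1/17.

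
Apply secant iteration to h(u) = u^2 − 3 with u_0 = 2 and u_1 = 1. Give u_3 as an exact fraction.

h(2) = 1, h(1) = −2. u_2 = 1 − (−2)·(1 − 2)/((−2) − 1) = 5/3.
h(1) = −2, h(5/3) = −2/9. u_3 = (5/3) − (−2/9)·((5/3) − 1)/((−2/9) − (−2)) = 7/4.

7/4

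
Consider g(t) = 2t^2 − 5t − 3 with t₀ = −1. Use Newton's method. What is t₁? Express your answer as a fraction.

g'(t) = 4t − 5.
g(−1) = 4, g'(−1) = −9, so t₁ = (−1) − 4/(−9) = −5/9.

−5/9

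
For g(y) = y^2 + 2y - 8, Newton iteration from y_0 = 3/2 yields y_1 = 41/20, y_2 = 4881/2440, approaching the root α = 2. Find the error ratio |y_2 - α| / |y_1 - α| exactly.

1/122

y_1 - α = 41/20 - 2 = 1/20, so |y_1 - α| = 1/20.
y_2 - α = 4881/2440 - 2 = 1/2440, so |y_2 - α| = 1/2440.
Ratio = (1/2440) / (1/20) = 1/122.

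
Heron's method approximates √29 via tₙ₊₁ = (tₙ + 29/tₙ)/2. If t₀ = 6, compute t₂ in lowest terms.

8401/1560

t₁ = (6 + 29/6)/2 = 65/12.
t₂ = (65/12 + 29/(65/12))/2 = 8401/1560.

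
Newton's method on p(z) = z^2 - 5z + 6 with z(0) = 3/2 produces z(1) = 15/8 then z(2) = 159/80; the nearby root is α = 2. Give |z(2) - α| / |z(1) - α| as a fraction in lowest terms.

z(1) - α = 15/8 - 2 = -1/8, so |z(1) - α| = 1/8.
z(2) - α = 159/80 - 2 = -1/80, so |z(2) - α| = 1/80.
Ratio = (1/80) / (1/8) = 1/10.

1/10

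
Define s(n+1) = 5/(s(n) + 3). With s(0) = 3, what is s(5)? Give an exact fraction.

2060/1731

s(1) = 5/(3 + 3) = 5/6.
s(2) = 5/(5/6 + 3) = 30/23.
s(3) = 5/(30/23 + 3) = 115/99.
s(4) = 5/(115/99 + 3) = 495/412.
s(5) = 5/(495/412 + 3) = 2060/1731.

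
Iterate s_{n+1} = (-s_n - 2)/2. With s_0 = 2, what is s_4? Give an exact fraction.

s_1 = (-2 - 2)/2 = -2.
s_2 = (-(-2) - 2)/2 = 0.
s_3 = (-0 - 2)/2 = -1.
s_4 = (-(-1) - 2)/2 = -1/2.

-1/2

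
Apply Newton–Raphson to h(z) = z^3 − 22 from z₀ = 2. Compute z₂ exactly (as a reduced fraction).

h'(z) = 3z^2.
h(2) = −14, h'(2) = 12, so z₁ = 2 − (−14)/12 = 19/6.
h(19/6) = 2107/216, h'(19/6) = 361/12, so z₂ = (19/6) − (2107/216)/(361/12) = 9235/3249.

9235/3249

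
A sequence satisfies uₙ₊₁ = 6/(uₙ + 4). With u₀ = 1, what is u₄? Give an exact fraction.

u₁ = 6/(1 + 4) = 6/5.
u₂ = 6/(6/5 + 4) = 15/13.
u₃ = 6/(15/13 + 4) = 78/67.
u₄ = 6/(78/67 + 4) = 201/173.

201/173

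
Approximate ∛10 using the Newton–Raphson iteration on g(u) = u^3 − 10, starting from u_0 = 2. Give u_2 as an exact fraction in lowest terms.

g'(u) = 3u^2.
g(2) = −2, g'(2) = 12, so u_1 = 2 − (−2)/12 = 13/6.
g(13/6) = 37/216, g'(13/6) = 169/12, so u_2 = (13/6) − (37/216)/(169/12) = 3277/1521.

3277/1521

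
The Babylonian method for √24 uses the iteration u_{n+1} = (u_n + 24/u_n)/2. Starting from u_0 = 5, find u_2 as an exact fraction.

u_1 = (5 + 24/5)/2 = 49/10.
u_2 = (49/10 + 24/(49/10))/2 = 4801/980.

4801/980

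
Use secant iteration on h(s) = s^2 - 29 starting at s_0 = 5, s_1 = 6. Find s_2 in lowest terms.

h(5) = -4, h(6) = 7. s_2 = 6 - 7·(6 - 5)/(7 - (-4)) = 59/11.

59/11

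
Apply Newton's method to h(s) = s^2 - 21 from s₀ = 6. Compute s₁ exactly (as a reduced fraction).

19/4

h'(s) = 2s.
h(6) = 15, h'(6) = 12, so s₁ = 6 - 15/12 = 19/4.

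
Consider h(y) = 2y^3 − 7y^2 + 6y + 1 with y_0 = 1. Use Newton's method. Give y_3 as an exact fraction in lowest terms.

h'(y) = 6y^2 − 14y + 6.
h(1) = 2, h'(1) = −2, so y_1 = 1 − 2/(−2) = 2.
h(2) = 1, h'(2) = 2, so y_2 = 2 − 1/2 = 3/2.
h(3/2) = 1, h'(3/2) = −3/2, so y_3 = (3/2) − 1/(−3/2) = 13/6.

13/6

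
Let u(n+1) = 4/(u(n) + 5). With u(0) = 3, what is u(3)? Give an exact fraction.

44/63

u(1) = 4/(3 + 5) = 1/2.
u(2) = 4/(1/2 + 5) = 8/11.
u(3) = 4/(8/11 + 5) = 44/63.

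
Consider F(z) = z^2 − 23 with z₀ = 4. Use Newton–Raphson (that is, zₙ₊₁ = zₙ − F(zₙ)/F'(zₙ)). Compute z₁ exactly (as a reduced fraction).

F'(z) = 2z.
F(4) = −7, F'(4) = 8, so z₁ = 4 − (−7)/8 = 39/8.

39/8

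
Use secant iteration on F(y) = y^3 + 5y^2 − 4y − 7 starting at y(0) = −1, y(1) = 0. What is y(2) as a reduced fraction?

F(−1) = 1, F(0) = −7. y(2) = 0 − (−7)·(0 − (−1))/((−7) − 1) = −7/8.

−7/8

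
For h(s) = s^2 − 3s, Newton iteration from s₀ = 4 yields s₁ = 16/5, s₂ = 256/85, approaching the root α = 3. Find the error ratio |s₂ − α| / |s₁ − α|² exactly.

s₁ − α = 16/5 − 3 = 1/5, so |s₁ − α| = 1/5.
s₂ − α = 256/85 − 3 = 1/85, so |s₂ − α| = 1/85.
|s₁ − α|² = 1/25.
Ratio = (1/85) / (1/25) = 5/17.

5/17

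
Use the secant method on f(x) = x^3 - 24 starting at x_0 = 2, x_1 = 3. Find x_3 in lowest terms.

f(2) = -16, f(3) = 3. x_2 = 3 - 3·(3 - 2)/(3 - (-16)) = 54/19.
f(3) = 3, f(54/19) = -7152/6859. x_3 = (54/19) - (-7152/6859)·((54/19) - 3)/((-7152/6859) - 3) = 8882/3081.

8882/3081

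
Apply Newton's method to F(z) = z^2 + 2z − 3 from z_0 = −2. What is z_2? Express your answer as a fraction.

F'(z) = 2z + 2.
F(−2) = −3, F'(−2) = −2, so z_1 = (−2) − (−3)/(−2) = −7/2.
F(−7/2) = 9/4, F'(−7/2) = −5, so z_2 = (−7/2) − (9/4)/(−5) = −61/20.

−61/20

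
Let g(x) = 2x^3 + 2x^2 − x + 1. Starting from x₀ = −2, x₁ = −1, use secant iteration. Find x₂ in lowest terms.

g(−2) = −5, g(−1) = 2. x₂ = (−1) − 2·((−1) − (−2))/(2 − (−5)) = −9/7.

−9/7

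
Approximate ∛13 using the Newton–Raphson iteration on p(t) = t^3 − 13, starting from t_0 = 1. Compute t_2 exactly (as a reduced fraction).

263/75

p'(t) = 3t^2.
p(1) = −12, p'(1) = 3, so t_1 = 1 − (−12)/3 = 5.
p(5) = 112, p'(5) = 75, so t_2 = 5 − 112/75 = 263/75.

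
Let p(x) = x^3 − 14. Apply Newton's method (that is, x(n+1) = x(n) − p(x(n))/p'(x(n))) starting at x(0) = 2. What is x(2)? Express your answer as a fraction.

181/75

p'(x) = 3x^2.
p(2) = −6, p'(2) = 12, so x(1) = 2 − (−6)/12 = 5/2.
p(5/2) = 13/8, p'(5/2) = 75/4, so x(2) = (5/2) − (13/8)/(75/4) = 181/75.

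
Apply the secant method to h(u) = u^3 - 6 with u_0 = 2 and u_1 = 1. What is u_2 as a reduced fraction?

h(2) = 2, h(1) = -5. u_2 = 1 - (-5)·(1 - 2)/((-5) - 2) = 12/7.

12/7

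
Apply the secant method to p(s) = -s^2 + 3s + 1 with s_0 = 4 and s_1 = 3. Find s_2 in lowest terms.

13/4

p(4) = -3, p(3) = 1. s_2 = 3 - 1·(3 - 4)/(1 - (-3)) = 13/4.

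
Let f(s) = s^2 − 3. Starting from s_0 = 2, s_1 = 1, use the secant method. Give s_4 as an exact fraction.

f(2) = 1, f(1) = −2. s_2 = 1 − (−2)·(1 − 2)/((−2) − 1) = 5/3.
f(1) = −2, f(5/3) = −2/9. s_3 = (5/3) − (−2/9)·((5/3) − 1)/((−2/9) − (−2)) = 7/4.
f(5/3) = −2/9, f(7/4) = 1/16. s_4 = (7/4) − (1/16)·((7/4) − (5/3))/((1/16) − (−2/9)) = 71/41.

71/41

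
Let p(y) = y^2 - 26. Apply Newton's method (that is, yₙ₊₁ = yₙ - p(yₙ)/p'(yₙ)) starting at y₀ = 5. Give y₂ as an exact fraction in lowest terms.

p'(y) = 2y.
p(5) = -1, p'(5) = 10, so y₁ = 5 - (-1)/10 = 51/10.
p(51/10) = 1/100, p'(51/10) = 51/5, so y₂ = (51/10) - (1/100)/(51/5) = 5201/1020.

5201/1020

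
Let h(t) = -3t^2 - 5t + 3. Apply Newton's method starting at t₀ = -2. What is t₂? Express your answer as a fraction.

h'(t) = -6t - 5.
h(-2) = 1, h'(-2) = 7, so t₁ = (-2) - 1/7 = -15/7.
h(-15/7) = -3/49, h'(-15/7) = 55/7, so t₂ = (-15/7) - (-3/49)/(55/7) = -822/385.

-822/385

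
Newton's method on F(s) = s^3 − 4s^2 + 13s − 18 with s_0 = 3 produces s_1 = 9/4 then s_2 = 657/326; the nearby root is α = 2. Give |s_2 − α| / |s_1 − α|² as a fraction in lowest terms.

40/163

s_1 − α = 9/4 − 2 = 1/4, so |s_1 − α| = 1/4.
s_2 − α = 657/326 − 2 = 5/326, so |s_2 − α| = 5/326.
|s_1 − α|² = 1/16.
Ratio = (5/326) / (1/16) = 40/163.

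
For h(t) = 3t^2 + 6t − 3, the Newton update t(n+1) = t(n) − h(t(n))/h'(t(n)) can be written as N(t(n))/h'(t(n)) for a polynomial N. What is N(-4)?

51

h'(t) = 6t + 6.
N(t) = t·h'(t) − h(t) = t·(6t + 6) − (3t^2 + 6t − 3) = 3t^2 + 3.
N(-4) = 51.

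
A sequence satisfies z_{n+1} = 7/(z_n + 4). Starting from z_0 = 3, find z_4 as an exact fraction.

189/143

z_1 = 7/(3 + 4) = 1.
z_2 = 7/(1 + 4) = 7/5.
z_3 = 7/(7/5 + 4) = 35/27.
z_4 = 7/(35/27 + 4) = 189/143.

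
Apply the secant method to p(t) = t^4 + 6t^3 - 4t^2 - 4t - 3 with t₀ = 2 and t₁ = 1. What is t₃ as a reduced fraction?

552999/415157

p(2) = 37, p(1) = -4. t₂ = 1 - (-4)·(1 - 2)/((-4) - 37) = 45/41.
p(1) = -4, p(45/41) = -7981788/2825761. t₃ = (45/41) - (-7981788/2825761)·((45/41) - 1)/((-7981788/2825761) - (-4)) = 552999/415157.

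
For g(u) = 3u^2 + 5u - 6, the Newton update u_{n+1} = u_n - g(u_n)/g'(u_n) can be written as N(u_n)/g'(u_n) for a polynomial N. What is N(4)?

g'(u) = 6u + 5.
N(u) = u·g'(u) - g(u) = u·(6u + 5) - (3u^2 + 5u - 6) = 3u^2 + 6.
N(4) = 54.

54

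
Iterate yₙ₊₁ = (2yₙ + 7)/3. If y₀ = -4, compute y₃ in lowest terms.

y₁ = (2·(-4) + 7)/3 = -1/3.
y₂ = (2·(-1/3) + 7)/3 = 19/9.
y₃ = (2·(19/9) + 7)/3 = 101/27.

101/27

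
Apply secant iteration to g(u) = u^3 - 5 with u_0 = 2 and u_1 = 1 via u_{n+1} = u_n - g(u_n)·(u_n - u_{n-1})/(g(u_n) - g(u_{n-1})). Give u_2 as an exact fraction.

11/7

g(2) = 3, g(1) = -4. u_2 = 1 - (-4)·(1 - 2)/((-4) - 3) = 11/7.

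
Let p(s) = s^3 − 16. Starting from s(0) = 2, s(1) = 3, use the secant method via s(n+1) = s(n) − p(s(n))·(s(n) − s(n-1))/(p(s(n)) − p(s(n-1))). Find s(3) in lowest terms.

19990/7987

p(2) = −8, p(3) = 11. s(2) = 3 − 11·(3 − 2)/(11 − (−8)) = 46/19.
p(3) = 11, p(46/19) = −12408/6859. s(3) = (46/19) − (−12408/6859)·((46/19) − 3)/((−12408/6859) − 11) = 19990/7987.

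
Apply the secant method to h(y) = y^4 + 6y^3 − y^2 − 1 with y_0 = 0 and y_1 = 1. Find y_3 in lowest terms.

95/311

h(0) = −1, h(1) = 5. y_2 = 1 − 5·(1 − 0)/(5 − (−1)) = 1/6.
h(1) = 5, h(1/6) = −1295/1296. y_3 = (1/6) − (−1295/1296)·((1/6) − 1)/((−1295/1296) − 5) = 95/311.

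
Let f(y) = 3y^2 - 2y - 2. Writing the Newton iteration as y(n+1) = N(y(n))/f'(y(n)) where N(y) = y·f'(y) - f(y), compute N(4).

50

f'(y) = 6y - 2.
N(y) = y·f'(y) - f(y) = y·(6y - 2) - (3y^2 - 2y - 2) = 3y^2 + 2.
N(4) = 50.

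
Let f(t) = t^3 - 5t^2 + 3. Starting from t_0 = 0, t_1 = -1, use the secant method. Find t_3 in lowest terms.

f(0) = 3, f(-1) = -3. t_2 = (-1) - (-3)·((-1) - 0)/((-3) - 3) = -1/2.
f(-1) = -3, f(-1/2) = 13/8. t_3 = (-1/2) - (13/8)·((-1/2) - (-1))/((13/8) - (-3)) = -25/37.

-25/37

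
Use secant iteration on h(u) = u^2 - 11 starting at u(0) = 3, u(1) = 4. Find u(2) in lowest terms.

23/7

h(3) = -2, h(4) = 5. u(2) = 4 - 5·(4 - 3)/(5 - (-2)) = 23/7.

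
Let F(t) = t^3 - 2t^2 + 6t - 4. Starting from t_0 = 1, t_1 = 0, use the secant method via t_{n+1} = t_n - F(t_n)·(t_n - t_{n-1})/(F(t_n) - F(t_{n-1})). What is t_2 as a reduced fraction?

F(1) = 1, F(0) = -4. t_2 = 0 - (-4)·(0 - 1)/((-4) - 1) = 4/5.

4/5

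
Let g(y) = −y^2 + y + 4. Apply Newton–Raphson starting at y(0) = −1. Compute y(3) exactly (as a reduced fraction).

g'(y) = −2y + 1.
g(−1) = 2, g'(−1) = 3, so y(1) = (−1) − 2/3 = −5/3.
g(−5/3) = −4/9, g'(−5/3) = 13/3, so y(2) = (−5/3) − (−4/9)/(13/3) = −61/39.
g(−61/39) = −16/1521, g'(−61/39) = 161/39, so y(3) = (−61/39) − (−16/1521)/(161/39) = −9805/6279.

−9805/6279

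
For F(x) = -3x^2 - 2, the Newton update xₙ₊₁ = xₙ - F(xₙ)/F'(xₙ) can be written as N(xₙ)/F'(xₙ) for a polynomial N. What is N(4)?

F'(x) = -6x.
N(x) = x·F'(x) - F(x) = x·(-6x) - (-3x^2 - 2) = -3x^2 + 2.
N(4) = -46.

-46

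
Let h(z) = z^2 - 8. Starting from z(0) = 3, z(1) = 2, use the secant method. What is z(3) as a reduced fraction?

h(3) = 1, h(2) = -4. z(2) = 2 - (-4)·(2 - 3)/((-4) - 1) = 14/5.
h(2) = -4, h(14/5) = -4/25. z(3) = (14/5) - (-4/25)·((14/5) - 2)/((-4/25) - (-4)) = 17/6.

17/6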